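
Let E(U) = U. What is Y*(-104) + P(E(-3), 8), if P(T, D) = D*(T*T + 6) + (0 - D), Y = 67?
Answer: -6856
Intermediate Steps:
P(T, D) = -D + D*(6 + T²) (P(T, D) = D*(T² + 6) - D = D*(6 + T²) - D = -D + D*(6 + T²))
Y*(-104) + P(E(-3), 8) = 67*(-104) + 8*(5 + (-3)²) = -6968 + 8*(5 + 9) = -6968 + 8*14 = -6968 + 112 = -6856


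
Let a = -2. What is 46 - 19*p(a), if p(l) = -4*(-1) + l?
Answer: 8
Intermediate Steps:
p(l) = 4 + l
46 - 19*p(a) = 46 - 19*(4 - 2) = 46 - 19*2 = 46 - 38 = 8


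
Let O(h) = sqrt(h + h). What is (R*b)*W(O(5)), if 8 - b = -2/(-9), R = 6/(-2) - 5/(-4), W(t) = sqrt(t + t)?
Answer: -245*2**(3/4)*5**(1/4)/18 ≈ -34.230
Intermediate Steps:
O(h) = sqrt(2)*sqrt(h) (O(h) = sqrt(2*h) = sqrt(2)*sqrt(h))
W(t) = sqrt(2)*sqrt(t) (W(t) = sqrt(2*t) = sqrt(2)*sqrt(t))
R = -7/4 (R = 6*(-1/2) - 5*(-1/4) = -3 + 5/4 = -7/4 ≈ -1.7500)
b = 70/9 (b = 8 - (-2)/(-9) = 8 - (-2)*(-1)/9 = 8 - 1*2/9 = 8 - 2/9 = 70/9 ≈ 7.7778)
(R*b)*W(O(5)) = (-7/4*70/9)*(sqrt(2)*sqrt(sqrt(2)*sqrt(5))) = -245*sqrt(2)*sqrt(sqrt(10))/18 = -245*sqrt(2)*10**(1/4)/18 = -245*2**(3/4)*5**(1/4)/18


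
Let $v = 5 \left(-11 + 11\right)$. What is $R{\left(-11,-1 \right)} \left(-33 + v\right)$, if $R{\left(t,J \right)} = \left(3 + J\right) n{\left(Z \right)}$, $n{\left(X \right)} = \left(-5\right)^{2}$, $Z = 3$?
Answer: $-1650$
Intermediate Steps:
$n{\left(X \right)} = 25$
$v = 0$ ($v = 5 \cdot 0 = 0$)
$R{\left(t,J \right)} = 75 + 25 J$ ($R{\left(t,J \right)} = \left(3 + J\right) 25 = 75 + 25 J$)
$R{\left(-11,-1 \right)} \left(-33 + v\right) = \left(75 + 25 \left(-1\right)\right) \left(-33 + 0\right) = \left(75 - 25\right) \left(-33\right) = 50 \left(-33\right) = -1650$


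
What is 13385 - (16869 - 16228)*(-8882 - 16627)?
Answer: 16364654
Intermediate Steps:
13385 - (16869 - 16228)*(-8882 - 16627) = 13385 - 641*(-25509) = 13385 - 1*(-16351269) = 13385 + 16351269 = 16364654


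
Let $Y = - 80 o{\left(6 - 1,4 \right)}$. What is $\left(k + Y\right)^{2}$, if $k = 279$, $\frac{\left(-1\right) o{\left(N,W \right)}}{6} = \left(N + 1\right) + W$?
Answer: $25796241$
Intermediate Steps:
$o{\left(N,W \right)} = -6 - 6 N - 6 W$ ($o{\left(N,W \right)} = - 6 \left(\left(N + 1\right) + W\right) = - 6 \left(\left(1 + N\right) + W\right) = - 6 \left(1 + N + W\right) = -6 - 6 N - 6 W$)
$Y = 4800$ ($Y = - 80 \left(-6 - 6 \left(6 - 1\right) - 24\right) = - 80 \left(-6 - 30 - 24\right) = \left(-80\right) \left(-60\right) = 4800$)
$\left(k + Y\right)^{2} = \left(279 + 4800\right)^{2} = 5079^{2} = 25796241$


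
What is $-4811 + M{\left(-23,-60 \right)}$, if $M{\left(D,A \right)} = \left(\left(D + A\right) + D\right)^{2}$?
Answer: $6425$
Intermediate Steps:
$M{\left(D,A \right)} = \left(A + 2 D\right)^{2}$ ($M{\left(D,A \right)} = \left(\left(A + D\right) + D\right)^{2} = \left(A + 2 D\right)^{2}$)
$-4811 + M{\left(-23,-60 \right)} = -4811 + \left(-60 + 2 \left(-23\right)\right)^{2} = -4811 + \left(-60 - 46\right)^{2} = -4811 + \left(-106\right)^{2} = -4811 + 11236 = 6425$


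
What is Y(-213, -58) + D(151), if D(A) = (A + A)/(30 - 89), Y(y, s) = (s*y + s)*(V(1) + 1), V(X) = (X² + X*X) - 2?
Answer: 725162/59 ≈ 12291.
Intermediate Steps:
V(X) = -2 + 2*X² (V(X) = (X² + X²) - 2 = 2*X² - 2 = -2 + 2*X²)
Y(y, s) = s + s*y (Y(y, s) = (s*y + s)*((-2 + 2*1²) + 1) = (s + s*y)*((-2 + 2*1) + 1) = (s + s*y)*((-2 + 2) + 1) = (s + s*y)*(0 + 1) = (s + s*y)*1 = s + s*y)
D(A) = -2*A/59 (D(A) = (2*A)/(-59) = (2*A)*(-1/59) = -2*A/59)
Y(-213, -58) + D(151) = -58*(1 - 213) - 2/59*151 = -58*(-212) - 302/59 = 12296 - 302/59 = 725162/59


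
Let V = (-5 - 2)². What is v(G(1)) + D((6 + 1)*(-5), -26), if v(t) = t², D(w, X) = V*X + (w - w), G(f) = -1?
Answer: -1273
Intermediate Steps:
V = 49 (V = (-7)² = 49)
D(w, X) = 49*X (D(w, X) = 49*X + (w - w) = 49*X + 0 = 49*X)
v(G(1)) + D((6 + 1)*(-5), -26) = (-1)² + 49*(-26) = 1 - 1274 = -1273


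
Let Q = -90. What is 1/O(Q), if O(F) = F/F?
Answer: 1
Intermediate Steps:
O(F) = 1
1/O(Q) = 1/1 = 1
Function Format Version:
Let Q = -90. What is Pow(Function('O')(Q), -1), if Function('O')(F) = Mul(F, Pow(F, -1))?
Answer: 1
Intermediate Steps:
Function('O')(F) = 1
Pow(Function('O')(Q), -1) = Pow(1, -1) = 1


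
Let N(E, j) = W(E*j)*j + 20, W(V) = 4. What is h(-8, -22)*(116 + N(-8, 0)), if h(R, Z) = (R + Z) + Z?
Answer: -7072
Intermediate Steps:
h(R, Z) = R + 2*Z
N(E, j) = 20 + 4*j (N(E, j) = 4*j + 20 = 20 + 4*j)
h(-8, -22)*(116 + N(-8, 0)) = (-8 + 2*(-22))*(116 + (20 + 4*0)) = (-8 - 44)*(116 + (20 + 0)) = -52*(116 + 20) = -52*136 = -7072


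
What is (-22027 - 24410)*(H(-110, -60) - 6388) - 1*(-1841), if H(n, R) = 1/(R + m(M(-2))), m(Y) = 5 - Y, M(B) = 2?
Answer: 5636202022/19 ≈ 2.9664e+8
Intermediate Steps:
H(n, R) = 1/(3 + R) (H(n, R) = 1/(R + (5 - 1*2)) = 1/(R + (5 - 2)) = 1/(R + 3) = 1/(3 + R))
(-22027 - 24410)*(H(-110, -60) - 6388) - 1*(-1841) = (-22027 - 24410)*(1/(3 - 60) - 6388) - 1*(-1841) = -46437*(1/(-57) - 6388) + 1841 = -46437*(-1/57 - 6388) + 1841 = -46437*(-364117/57) + 1841 = 5636167043/19 + 1841 = 5636202022/19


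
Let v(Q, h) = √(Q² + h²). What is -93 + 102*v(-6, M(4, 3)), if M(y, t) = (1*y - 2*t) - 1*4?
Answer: -93 + 612*√2 ≈ 772.50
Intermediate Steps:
M(y, t) = -4 + y - 2*t (M(y, t) = (y - 2*t) - 4 = -4 + y - 2*t)
-93 + 102*v(-6, M(4, 3)) = -93 + 102*√((-6)² + (-4 + 4 - 2*3)²) = -93 + 102*√(36 + (-4 + 4 - 6)²) = -93 + 102*√(36 + (-6)²) = -93 + 102*√(36 + 36) = -93 + 102*√72 = -93 + 102*(6*√2) = -93 + 612*√2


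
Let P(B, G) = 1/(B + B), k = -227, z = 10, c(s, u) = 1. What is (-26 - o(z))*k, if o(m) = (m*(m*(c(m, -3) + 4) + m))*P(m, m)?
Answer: 12712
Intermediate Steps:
P(B, G) = 1/(2*B)
o(m) = 3*m (o(m) = (m*(m*(1 + 4) + m))*(1/(2*m)) = (m*(m*5 + m))*(1/(2*m)) = (m*(5*m + m))*(1/(2*m)) = (m*(6*m))*(1/(2*m)) = (6*m**2)*(1/(2*m)) = 3*m)
(-26 - o(z))*k = (-26 - 3*10)*(-227) = (-26 - 1*30)*(-227) = (-26 - 30)*(-227) = -56*(-227) = 12712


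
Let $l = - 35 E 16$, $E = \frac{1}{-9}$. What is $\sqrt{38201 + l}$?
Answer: $\frac{\sqrt{344369}}{3} \approx 195.61$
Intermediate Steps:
$E = - \frac{1}{9} \approx -0.11111$
$l = \frac{560}{9}$ ($l = \left(-35\right) \left(- \frac{1}{9}\right) 16 = \frac{35}{9} \cdot 16 = \frac{560}{9} \approx 62.222$)
$\sqrt{38201 + l} = \sqrt{38201 + \frac{560}{9}} = \sqrt{\frac{344369}{9}} = \frac{\sqrt{344369}}{3}$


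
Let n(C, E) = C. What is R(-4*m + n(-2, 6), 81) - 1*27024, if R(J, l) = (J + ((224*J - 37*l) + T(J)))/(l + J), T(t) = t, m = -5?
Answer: -297145/11 ≈ -27013.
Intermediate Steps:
R(J, l) = (-37*l + 226*J)/(J + l) (R(J, l) = (J + ((224*J - 37*l) + J))/(l + J) = (J + ((-37*l + 224*J) + J))/(J + l) = (J + (-37*l + 225*J))/(J + l) = (-37*l + 226*J)/(J + l))
R(-4*m + n(-2, 6), 81) - 1*27024 = (-37*81 + 226*(-4*(-5) - 2))/((-4*(-5) - 2) + 81) - 1*27024 = (-2997 + 226*(20 - 2))/((20 - 2) + 81) - 27024 = (-2997 + 226*18)/(18 + 81) - 27024 = (-2997 + 4068)/99 - 27024 = (1/99)*1071 - 27024 = 119/11 - 27024 = -297145/11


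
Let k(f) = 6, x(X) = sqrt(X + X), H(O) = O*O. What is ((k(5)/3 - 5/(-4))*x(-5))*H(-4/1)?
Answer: 52*I*sqrt(10) ≈ 164.44*I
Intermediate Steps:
H(O) = O**2
x(X) = sqrt(2)*sqrt(X) (x(X) = sqrt(2*X) = sqrt(2)*sqrt(X))
((k(5)/3 - 5/(-4))*x(-5))*H(-4/1) = ((6/3 - 5/(-4))*(sqrt(2)*sqrt(-5)))*(-4/1)**2 = ((6*(1/3) - 5*(-1/4))*(sqrt(2)*(I*sqrt(5))))*(-4*1)**2 = ((2 + 5/4)*(I*sqrt(10)))*(-4)**2 = (13*(I*sqrt(10))/4)*16 = (13*I*sqrt(10)/4)*16 = 52*I*sqrt(10)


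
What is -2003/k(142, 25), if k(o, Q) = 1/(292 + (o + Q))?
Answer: -919377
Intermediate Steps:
k(o, Q) = 1/(292 + Q + o) (k(o, Q) = 1/(292 + (Q + o)) = 1/(292 + Q + o))
-2003/k(142, 25) = -2003/(1/(292 + 25 + 142)) = -2003/(1/459) = -2003/1/459 = -2003*459 = -919377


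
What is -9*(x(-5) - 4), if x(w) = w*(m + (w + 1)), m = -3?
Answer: -279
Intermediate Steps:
x(w) = w*(-2 + w) (x(w) = w*(-3 + (w + 1)) = w*(-3 + (1 + w)) = w*(-2 + w))
-9*(x(-5) - 4) = -9*(-5*(-2 - 5) - 4) = -9*(-5*(-7) - 4) = -9*(35 - 4) = -9*31 = -279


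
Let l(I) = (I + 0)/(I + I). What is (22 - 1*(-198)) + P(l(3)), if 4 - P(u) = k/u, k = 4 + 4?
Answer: 208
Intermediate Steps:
k = 8
l(I) = ½ (l(I) = I/((2*I)) = I*(1/(2*I)) = ½)
P(u) = 4 - 8/u
(22 - 1*(-198)) + P(l(3)) = (22 - 1*(-198)) + (4 - 8/½) = (22 + 198) + (4 - 8*2) = 220 + (4 - 16) = 220 - 12 = 208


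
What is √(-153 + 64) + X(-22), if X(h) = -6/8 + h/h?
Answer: ¼ + I*√89 ≈ 0.25 + 9.434*I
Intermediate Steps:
X(h) = ¼ (X(h) = -6*⅛ + 1 = -¾ + 1 = ¼)
√(-153 + 64) + X(-22) = √(-153 + 64) + ¼ = √(-89) + ¼ = I*√89 + ¼ = ¼ + I*√89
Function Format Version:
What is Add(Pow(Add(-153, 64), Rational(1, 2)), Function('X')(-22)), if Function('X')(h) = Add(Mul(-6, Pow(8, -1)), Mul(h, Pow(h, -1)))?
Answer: Add(Rational(1, 4), Mul(I, Pow(89, Rational(1, 2)))) ≈ Add(0.25000, Mul(9.4340, I))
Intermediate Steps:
Function('X')(h) = Rational(1, 4) (Function('X')(h) = Add(Mul(-6, Rational(1, 8)), 1) = Add(Rational(-3, 4), 1) = Rational(1, 4))
Add(Pow(Add(-153, 64), Rational(1, 2)), Function('X')(-22)) = Add(Pow(Add(-153, 64), Rational(1, 2)), Rational(1, 4)) = Add(Pow(-89, Rational(1, 2)), Rational(1, 4)) = Add(Mul(I, Pow(89, Rational(1, 2))), Rational(1, 4)) = Add(Rational(1, 4), Mul(I, Pow(89, Rational(1, 2))))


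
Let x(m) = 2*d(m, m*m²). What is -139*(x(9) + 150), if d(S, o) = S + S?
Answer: -25854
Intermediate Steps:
d(S, o) = 2*S
x(m) = 4*m (x(m) = 2*(2*m) = 4*m)
-139*(x(9) + 150) = -139*(4*9 + 150) = -139*(36 + 150) = -139*186 = -25854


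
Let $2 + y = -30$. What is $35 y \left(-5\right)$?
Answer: $5600$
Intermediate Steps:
$y = -32$ ($y = -2 - 30 = -32$)
$35 y \left(-5\right) = 35 \left(-32\right) \left(-5\right) = \left(-1120\right) \left(-5\right) = 5600$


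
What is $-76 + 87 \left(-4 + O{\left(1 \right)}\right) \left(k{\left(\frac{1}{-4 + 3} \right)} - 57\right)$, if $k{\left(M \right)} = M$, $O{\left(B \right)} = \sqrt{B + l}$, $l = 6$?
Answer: $20108 - 5046 \sqrt{7} \approx 6757.5$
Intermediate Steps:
$O{\left(B \right)} = \sqrt{6 + B}$ ($O{\left(B \right)} = \sqrt{B + 6} = \sqrt{6 + B}$)
$-76 + 87 \left(-4 + O{\left(1 \right)}\right) \left(k{\left(\frac{1}{-4 + 3} \right)} - 57\right) = -76 + 87 \left(-4 + \sqrt{6 + 1}\right) \left(\frac{1}{-4 + 3} - 57\right) = -76 + 87 \left(-4 + \sqrt{7}\right) \left(\frac{1}{-1} - 57\right) = -76 + 87 \left(-4 + \sqrt{7}\right) \left(-1 - 57\right) = -76 + 87 \left(-4 + \sqrt{7}\right) \left(-58\right) = -76 + 87 \left(232 - 58 \sqrt{7}\right) = -76 + \left(20184 - 5046 \sqrt{7}\right) = 20108 - 5046 \sqrt{7}$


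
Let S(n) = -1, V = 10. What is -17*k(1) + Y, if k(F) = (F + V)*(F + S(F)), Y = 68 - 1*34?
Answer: 34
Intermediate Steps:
Y = 34 (Y = 68 - 34 = 34)
k(F) = (-1 + F)*(10 + F) (k(F) = (F + 10)*(F - 1) = (10 + F)*(-1 + F) = (-1 + F)*(10 + F))
-17*k(1) + Y = -17*(-10 + 1² + 9*1) + 34 = -17*(-10 + 1 + 9) + 34 = -17*0 + 34 = 0 + 34 = 34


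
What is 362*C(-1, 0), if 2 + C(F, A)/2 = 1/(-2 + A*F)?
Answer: -1810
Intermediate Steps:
C(F, A) = -4 + 2/(-2 + A*F)
362*C(-1, 0) = 362*(2*(5 - 2*0*(-1))/(-2 + 0*(-1))) = 362*(2*(5 + 0)/(-2 + 0)) = 362*(2*5/(-2)) = 362*(2*(-1/2)*5) = 362*(-5) = -1810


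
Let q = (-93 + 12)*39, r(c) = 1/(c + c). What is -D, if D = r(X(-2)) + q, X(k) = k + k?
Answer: 25273/8 ≈ 3159.1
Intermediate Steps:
X(k) = 2*k
r(c) = 1/(2*c)
q = -3159 (q = -81*39 = -3159)
D = -25273/8 (D = 1/(2*((2*(-2)))) - 3159 = (1/2)/(-4) - 3159 = (1/2)*(-1/4) - 3159 = -1/8 - 3159 = -25273/8 ≈ -3159.1)
-D = -1*(-25273/8) = 25273/8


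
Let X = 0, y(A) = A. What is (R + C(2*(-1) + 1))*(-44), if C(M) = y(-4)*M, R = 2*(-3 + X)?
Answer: 88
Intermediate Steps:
R = -6 (R = 2*(-3 + 0) = 2*(-3) = -6)
C(M) = -4*M
(R + C(2*(-1) + 1))*(-44) = (-6 - 4*(2*(-1) + 1))*(-44) = (-6 - 4*(-2 + 1))*(-44) = (-6 - 4*(-1))*(-44) = (-6 + 4)*(-44) = -2*(-44) = 88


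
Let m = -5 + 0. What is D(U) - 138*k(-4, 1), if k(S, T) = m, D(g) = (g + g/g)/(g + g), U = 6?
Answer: 8287/12 ≈ 690.58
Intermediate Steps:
D(g) = (1 + g)/(2*g) (D(g) = (g + 1)/((2*g)) = (1 + g)*(1/(2*g)) = (1 + g)/(2*g))
m = -5
k(S, T) = -5
D(U) - 138*k(-4, 1) = (½)*(1 + 6)/6 - 138*(-5) = (½)*(⅙)*7 + 690 = 7/12 + 690 = 8287/12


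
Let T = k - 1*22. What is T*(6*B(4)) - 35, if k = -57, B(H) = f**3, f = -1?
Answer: 439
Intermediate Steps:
B(H) = -1 (B(H) = (-1)**3 = -1)
T = -79 (T = -57 - 1*22 = -57 - 22 = -79)
T*(6*B(4)) - 35 = -474*(-1) - 35 = -79*(-6) - 35 = 474 - 35 = 439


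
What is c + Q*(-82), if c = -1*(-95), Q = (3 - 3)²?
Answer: 95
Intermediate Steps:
Q = 0 (Q = 0² = 0)
c = 95
c + Q*(-82) = 95 + 0*(-82) = 95 + 0 = 95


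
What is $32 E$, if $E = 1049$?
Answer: $33568$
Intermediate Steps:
$32 E = 32 \cdot 1049 = 33568$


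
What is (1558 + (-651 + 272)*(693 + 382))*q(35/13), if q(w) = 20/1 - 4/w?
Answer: -37571688/5 ≈ -7.5143e+6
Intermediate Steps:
q(w) = 20 - 4/w (q(w) = 20*1 - 4/w = 20 - 4/w)
(1558 + (-651 + 272)*(693 + 382))*q(35/13) = (1558 + (-651 + 272)*(693 + 382))*(20 - 4/(35/13)) = (1558 - 379*1075)*(20 - 4/(35*(1/13))) = (1558 - 407425)*(20 - 4/35/13) = -405867*(20 - 4*13/35) = -405867*(20 - 52/35) = -405867*648/35 = -37571688/5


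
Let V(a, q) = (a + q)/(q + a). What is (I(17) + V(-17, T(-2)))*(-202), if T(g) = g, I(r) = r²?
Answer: -58580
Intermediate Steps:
V(a, q) = 1 (V(a, q) = (a + q)/(a + q) = 1)
(I(17) + V(-17, T(-2)))*(-202) = (17² + 1)*(-202) = (289 + 1)*(-202) = 290*(-202) = -58580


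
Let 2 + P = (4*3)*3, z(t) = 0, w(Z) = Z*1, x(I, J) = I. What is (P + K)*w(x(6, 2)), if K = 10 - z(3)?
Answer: 264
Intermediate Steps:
w(Z) = Z
K = 10 (K = 10 - 1*0 = 10 + 0 = 10)
P = 34 (P = -2 + (4*3)*3 = -2 + 12*3 = -2 + 36 = 34)
(P + K)*w(x(6, 2)) = (34 + 10)*6 = 44*6 = 264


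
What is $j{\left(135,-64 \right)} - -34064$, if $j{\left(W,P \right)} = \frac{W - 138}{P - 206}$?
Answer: $\frac{3065761}{90} \approx 34064.0$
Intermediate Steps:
$j{\left(W,P \right)} = \frac{-138 + W}{-206 + P}$
$j{\left(135,-64 \right)} - -34064 = \frac{-138 + 135}{-206 - 64} - -34064 = \frac{1}{-270} \left(-3\right) + 34064 = \left(- \frac{1}{270}\right) \left(-3\right) + 34064 = \frac{1}{90} + 34064 = \frac{3065761}{90}$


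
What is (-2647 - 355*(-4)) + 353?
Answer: -874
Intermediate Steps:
(-2647 - 355*(-4)) + 353 = (-2647 + 1420) + 353 = -1227 + 353 = -874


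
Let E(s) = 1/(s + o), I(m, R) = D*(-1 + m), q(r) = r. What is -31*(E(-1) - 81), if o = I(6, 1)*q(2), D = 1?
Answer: 22568/9 ≈ 2507.6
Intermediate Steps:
I(m, R) = -1 + m (I(m, R) = 1*(-1 + m) = -1 + m)
o = 10 (o = (-1 + 6)*2 = 5*2 = 10)
E(s) = 1/(10 + s) (E(s) = 1/(s + 10) = 1/(10 + s))
-31*(E(-1) - 81) = -31*(1/(10 - 1) - 81) = -31*(1/9 - 81) = -31*(⅑ - 81) = -31*(-728/9) = 22568/9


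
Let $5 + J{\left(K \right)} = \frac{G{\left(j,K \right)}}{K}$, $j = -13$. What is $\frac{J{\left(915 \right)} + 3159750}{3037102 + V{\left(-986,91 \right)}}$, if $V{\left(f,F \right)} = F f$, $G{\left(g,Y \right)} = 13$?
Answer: $\frac{180697918}{168553065} \approx 1.0721$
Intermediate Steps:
$J{\left(K \right)} = -5 + \frac{13}{K}$
$\frac{J{\left(915 \right)} + 3159750}{3037102 + V{\left(-986,91 \right)}} = \frac{\left(-5 + \frac{13}{915}\right) + 3159750}{3037102 + 91 \left(-986\right)} = \frac{\left(-5 + 13 \cdot \frac{1}{915}\right) + 3159750}{3037102 - 89726} = \frac{\left(-5 + \frac{13}{915}\right) + 3159750}{2947376} = \left(- \frac{4562}{915} + 3159750\right) \frac{1}{2947376} = \frac{2891166688}{915} \cdot \frac{1}{2947376} = \frac{180697918}{168553065}$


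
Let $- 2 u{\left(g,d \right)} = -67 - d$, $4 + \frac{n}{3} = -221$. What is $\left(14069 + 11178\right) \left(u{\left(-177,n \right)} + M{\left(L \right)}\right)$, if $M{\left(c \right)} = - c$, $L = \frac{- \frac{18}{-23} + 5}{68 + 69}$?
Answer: $- \frac{24187560139}{3151} \approx -7.6762 \cdot 10^{6}$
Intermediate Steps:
$n = -675$ ($n = -12 + 3 \left(-221\right) = -12 - 663 = -675$)
$u{\left(g,d \right)} = \frac{67}{2} + \frac{d}{2}$ ($u{\left(g,d \right)} = - \frac{-67 - d}{2} = \frac{67}{2} + \frac{d}{2}$)
$L = \frac{133}{3151}$ ($L = \frac{\left(-18\right) \left(- \frac{1}{23}\right) + 5}{137} = \left(\frac{18}{23} + 5\right) \frac{1}{137} = \frac{133}{23} \cdot \frac{1}{137} = \frac{133}{3151} \approx 0.042209$)
$\left(14069 + 11178\right) \left(u{\left(-177,n \right)} + M{\left(L \right)}\right) = \left(14069 + 11178\right) \left(\left(\frac{67}{2} + \frac{1}{2} \left(-675\right)\right) - \frac{133}{3151}\right) = 25247 \left(\left(\frac{67}{2} - \frac{675}{2}\right) - \frac{133}{3151}\right) = 25247 \left(-304 - \frac{133}{3151}\right) = 25247 \left(- \frac{958037}{3151}\right) = - \frac{24187560139}{3151}$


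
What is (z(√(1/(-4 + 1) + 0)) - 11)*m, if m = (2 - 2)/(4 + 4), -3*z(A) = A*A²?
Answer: 0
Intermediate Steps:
z(A) = -A³/3 (z(A) = -A*A²/3 = -A³/3)
m = 0 (m = 0/8 = 0*(⅛) = 0)
(z(√(1/(-4 + 1) + 0)) - 11)*m = (-(1/(-4 + 1) + 0)^(3/2)/3 - 11)*0 = (-(1/(-3) + 0)^(3/2)/3 - 11)*0 = (-(-⅓ + 0)^(3/2)/3 - 11)*0 = (-(-I*√3/9)/3 - 11)*0 = (-(-1)*I*√3/27 - 11)*0 = (I*√3/27 - 11)*0 = (-11 + I*√3/27)*0 = 0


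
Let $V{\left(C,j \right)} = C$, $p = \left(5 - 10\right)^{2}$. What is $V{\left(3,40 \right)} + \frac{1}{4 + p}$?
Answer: $\frac{88}{29} \approx 3.0345$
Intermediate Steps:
$p = 25$ ($p = \left(-5\right)^{2} = 25$)
$V{\left(3,40 \right)} + \frac{1}{4 + p} = 3 + \frac{1}{4 + 25} = 3 + \frac{1}{29} = \frac{88}{29}$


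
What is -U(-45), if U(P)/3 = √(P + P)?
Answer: -9*I*√10 ≈ -28.461*I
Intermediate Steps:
U(P) = 3*√2*√P (U(P) = 3*√(P + P) = 3*√(2*P) = 3*(√2*√P) = 3*√2*√P)
-U(-45) = -3*√2*√(-45) = -3*√2*3*I*√5 = -9*I*√10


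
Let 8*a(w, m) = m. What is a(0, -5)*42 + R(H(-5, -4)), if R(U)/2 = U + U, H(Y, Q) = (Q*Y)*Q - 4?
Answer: -1449/4 ≈ -362.25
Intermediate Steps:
H(Y, Q) = -4 + Y*Q² (H(Y, Q) = Y*Q² - 4 = -4 + Y*Q²)
a(w, m) = m/8
R(U) = 4*U (R(U) = 2*(U + U) = 2*(2*U) = 4*U)
a(0, -5)*42 + R(H(-5, -4)) = ((⅛)*(-5))*42 + 4*(-4 - 5*(-4)²) = -5/8*42 + 4*(-4 - 5*16) = -105/4 + 4*(-4 - 80) = -105/4 + 4*(-84) = -105/4 - 336 = -1449/4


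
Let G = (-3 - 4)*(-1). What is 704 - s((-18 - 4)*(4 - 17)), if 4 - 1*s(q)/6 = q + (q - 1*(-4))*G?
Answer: 14576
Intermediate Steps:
G = 7 (G = -7*(-1) = 7)
s(q) = -144 - 48*q (s(q) = 24 - 6*(q + (q - 1*(-4))*7) = 24 - 6*(q + (q + 4)*7) = 24 - 6*(q + (4 + q)*7) = 24 - 6*(q + (28 + 7*q)) = 24 - 6*(28 + 8*q) = 24 + (-168 - 48*q) = -144 - 48*q)
704 - s((-18 - 4)*(4 - 17)) = 704 - (-144 - 48*(-18 - 4)*(4 - 17)) = 704 - (-144 - (-1056)*(-13)) = 704 - (-144 - 48*286) = 704 - (-144 - 13728) = 704 - 1*(-13872) = 704 + 13872 = 14576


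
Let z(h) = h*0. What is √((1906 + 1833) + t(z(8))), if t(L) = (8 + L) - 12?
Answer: 3*√415 ≈ 61.115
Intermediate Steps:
z(h) = 0
t(L) = -4 + L
√((1906 + 1833) + t(z(8))) = √((1906 + 1833) + (-4 + 0)) = √(3739 - 4) = √3735 = 3*√415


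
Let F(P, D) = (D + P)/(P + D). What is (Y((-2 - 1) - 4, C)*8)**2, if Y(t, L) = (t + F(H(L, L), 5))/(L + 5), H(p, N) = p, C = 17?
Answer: 576/121 ≈ 4.7603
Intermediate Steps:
F(P, D) = 1 (F(P, D) = (D + P)/(D + P) = 1)
Y(t, L) = (1 + t)/(5 + L) (Y(t, L) = (t + 1)/(L + 5) = (1 + t)/(5 + L))
(Y((-2 - 1) - 4, C)*8)**2 = (((1 + ((-2 - 1) - 4))/(5 + 17))*8)**2 = (((1 + (-3 - 4))/22)*8)**2 = (((1 - 7)/22)*8)**2 = (((1/22)*(-6))*8)**2 = (-3/11*8)**2 = (-24/11)**2 = 576/121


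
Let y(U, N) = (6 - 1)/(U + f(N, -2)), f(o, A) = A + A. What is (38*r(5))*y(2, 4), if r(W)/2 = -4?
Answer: 760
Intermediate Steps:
r(W) = -8 (r(W) = 2*(-4) = -8)
f(o, A) = 2*A
y(U, N) = 5/(-4 + U) (y(U, N) = (6 - 1)/(U + 2*(-2)) = 5/(U - 4) = 5/(-4 + U))
(38*r(5))*y(2, 4) = (38*(-8))*(5/(-4 + 2)) = -1520/(-2) = -1520*(-1)/2 = -304*(-5/2) = 760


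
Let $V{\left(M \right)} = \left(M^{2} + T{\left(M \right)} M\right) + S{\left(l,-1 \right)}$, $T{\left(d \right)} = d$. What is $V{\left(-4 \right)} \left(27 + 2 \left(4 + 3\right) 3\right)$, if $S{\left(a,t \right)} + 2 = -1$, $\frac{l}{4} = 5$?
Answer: $2001$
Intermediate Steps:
$l = 20$ ($l = 4 \cdot 5 = 20$)
$S{\left(a,t \right)} = -3$ ($S{\left(a,t \right)} = -2 - 1 = -3$)
$V{\left(M \right)} = -3 + 2 M^{2}$ ($V{\left(M \right)} = \left(M^{2} + M M\right) - 3 = \left(M^{2} + M^{2}\right) - 3 = 2 M^{2} - 3 = -3 + 2 M^{2}$)
$V{\left(-4 \right)} \left(27 + 2 \left(4 + 3\right) 3\right) = \left(-3 + 2 \left(-4\right)^{2}\right) \left(27 + 2 \left(4 + 3\right) 3\right) = \left(-3 + 2 \cdot 16\right) \left(27 + 2 \cdot 7 \cdot 3\right) = \left(-3 + 32\right) \left(27 + 14 \cdot 3\right) = 29 \left(27 + 42\right) = 29 \cdot 69 = 2001$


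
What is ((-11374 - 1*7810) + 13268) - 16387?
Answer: -22303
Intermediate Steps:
((-11374 - 1*7810) + 13268) - 16387 = ((-11374 - 7810) + 13268) - 16387 = (-19184 + 13268) - 16387 = -5916 - 16387 = -22303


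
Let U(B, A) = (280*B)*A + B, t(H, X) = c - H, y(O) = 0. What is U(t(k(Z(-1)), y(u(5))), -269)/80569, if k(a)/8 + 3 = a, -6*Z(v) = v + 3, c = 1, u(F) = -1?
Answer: -6251477/241707 ≈ -25.864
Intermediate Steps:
Z(v) = -½ - v/6 (Z(v) = -(v + 3)/6 = -(3 + v)/6 = -½ - v/6)
k(a) = -24 + 8*a
t(H, X) = 1 - H
U(B, A) = B + 280*A*B (U(B, A) = 280*A*B + B = B + 280*A*B)
U(t(k(Z(-1)), y(u(5))), -269)/80569 = ((1 - (-24 + 8*(-½ - ⅙*(-1))))*(1 + 280*(-269)))/80569 = ((1 - (-24 + 8*(-½ + ⅙)))*(1 - 75320))*(1/80569) = ((1 - (-24 + 8*(-⅓)))*(-75319))*(1/80569) = ((1 - (-24 - 8/3))*(-75319))*(1/80569) = ((1 - 1*(-80/3))*(-75319))*(1/80569) = ((1 + 80/3)*(-75319))*(1/80569) = ((83/3)*(-75319))*(1/80569) = -6251477/3*1/80569 = -6251477/241707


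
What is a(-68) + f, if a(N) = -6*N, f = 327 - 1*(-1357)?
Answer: 2092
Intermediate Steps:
f = 1684 (f = 327 + 1357 = 1684)
a(-68) + f = -6*(-68) + 1684 = 408 + 1684 = 2092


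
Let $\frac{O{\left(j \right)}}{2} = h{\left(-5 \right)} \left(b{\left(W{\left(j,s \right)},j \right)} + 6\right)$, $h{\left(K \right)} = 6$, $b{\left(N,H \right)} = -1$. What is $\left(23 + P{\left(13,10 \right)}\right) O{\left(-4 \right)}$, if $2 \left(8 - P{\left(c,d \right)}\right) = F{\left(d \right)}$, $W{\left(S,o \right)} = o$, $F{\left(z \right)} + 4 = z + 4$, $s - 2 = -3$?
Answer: $1560$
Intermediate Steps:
$s = -1$ ($s = 2 - 3 = -1$)
$F{\left(z \right)} = z$ ($F{\left(z \right)} = -4 + \left(z + 4\right) = -4 + \left(4 + z\right) = z$)
$P{\left(c,d \right)} = 8 - \frac{d}{2}$
$O{\left(j \right)} = 60$ ($O{\left(j \right)} = 2 \cdot 6 \left(-1 + 6\right) = 2 \cdot 6 \cdot 5 = 2 \cdot 30 = 60$)
$\left(23 + P{\left(13,10 \right)}\right) O{\left(-4 \right)} = \left(23 + \left(8 - 5\right)\right) 60 = \left(23 + 3\right) 60 = 26 \cdot 60 = 1560$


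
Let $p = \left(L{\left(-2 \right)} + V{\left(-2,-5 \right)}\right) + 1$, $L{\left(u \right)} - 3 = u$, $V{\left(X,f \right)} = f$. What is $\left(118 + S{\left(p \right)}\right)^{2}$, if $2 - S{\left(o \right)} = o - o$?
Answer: $14400$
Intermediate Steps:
$L{\left(u \right)} = 3 + u$
$p = -3$ ($p = \left(\left(3 - 2\right) - 5\right) + 1 = \left(1 - 5\right) + 1 = -4 + 1 = -3$)
$S{\left(o \right)} = 2$ ($S{\left(o \right)} = 2 - \left(o - o\right) = 2 - 0 = 2 + 0 = 2$)
$\left(118 + S{\left(p \right)}\right)^{2} = \left(118 + 2\right)^{2} = 120^{2} = 14400$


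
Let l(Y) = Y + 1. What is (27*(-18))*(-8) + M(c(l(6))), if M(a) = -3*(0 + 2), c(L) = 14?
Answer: 3882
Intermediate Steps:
l(Y) = 1 + Y
M(a) = -6 (M(a) = -3*2 = -6)
(27*(-18))*(-8) + M(c(l(6))) = (27*(-18))*(-8) - 6 = -486*(-8) - 6 = 3888 - 6 = 3882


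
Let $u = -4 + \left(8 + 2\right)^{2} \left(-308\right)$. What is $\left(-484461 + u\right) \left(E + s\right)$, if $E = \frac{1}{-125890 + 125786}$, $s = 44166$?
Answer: $- \frac{2366747659695}{104} \approx -2.2757 \cdot 10^{10}$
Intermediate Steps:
$E = - \frac{1}{104}$ ($E = \frac{1}{-104} = - \frac{1}{104} \approx -0.0096154$)
$u = -30804$ ($u = -4 + 10^{2} \left(-308\right) = -4 + 100 \left(-308\right) = -4 - 30800 = -30804$)
$\left(-484461 + u\right) \left(E + s\right) = \left(-484461 - 30804\right) \left(- \frac{1}{104} + 44166\right) = \left(-515265\right) \frac{4593263}{104} = - \frac{2366747659695}{104}$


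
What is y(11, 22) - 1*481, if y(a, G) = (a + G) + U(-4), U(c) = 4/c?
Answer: -449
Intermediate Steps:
y(a, G) = -1 + G + a (y(a, G) = (a + G) + 4/(-4) = (G + a) + 4*(-1/4) = (G + a) - 1 = -1 + G + a)
y(11, 22) - 1*481 = (-1 + 22 + 11) - 1*481 = 32 - 481 = -449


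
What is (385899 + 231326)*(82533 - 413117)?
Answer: -204044709400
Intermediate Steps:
(385899 + 231326)*(82533 - 413117) = 617225*(-330584) = -204044709400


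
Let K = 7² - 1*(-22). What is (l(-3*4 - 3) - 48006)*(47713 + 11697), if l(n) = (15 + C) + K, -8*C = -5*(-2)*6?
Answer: -2847372775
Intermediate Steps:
C = -15/2 (C = -(-5*(-2))*6/8 = -5*6/4 = -⅛*60 = -15/2 ≈ -7.5000)
K = 71 (K = 49 + 22 = 71)
l(n) = 157/2 (l(n) = (15 - 15/2) + 71 = 15/2 + 71 = 157/2)
(l(-3*4 - 3) - 48006)*(47713 + 11697) = (157/2 - 48006)*(47713 + 11697) = -95855/2*59410 = -2847372775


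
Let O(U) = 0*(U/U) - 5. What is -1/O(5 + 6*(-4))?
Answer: ⅕ ≈ 0.20000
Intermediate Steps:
O(U) = -5 (O(U) = 0*1 - 5 = 0 - 5 = -5)
-1/O(5 + 6*(-4)) = -1/(-5) = -1*(-⅕) = ⅕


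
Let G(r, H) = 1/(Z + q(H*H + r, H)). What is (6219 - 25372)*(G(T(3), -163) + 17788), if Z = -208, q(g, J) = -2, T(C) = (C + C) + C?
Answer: -71545629287/210 ≈ -3.4069e+8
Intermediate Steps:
T(C) = 3*C (T(C) = 2*C + C = 3*C)
G(r, H) = -1/210 (G(r, H) = 1/(-208 - 2) = 1/(-210) = -1/210)
(6219 - 25372)*(G(T(3), -163) + 17788) = (6219 - 25372)*(-1/210 + 17788) = -19153*3735479/210 = -71545629287/210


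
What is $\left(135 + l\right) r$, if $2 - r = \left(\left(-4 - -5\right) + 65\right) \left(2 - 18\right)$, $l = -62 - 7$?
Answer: $69828$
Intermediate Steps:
$l = -69$
$r = 1058$ ($r = 2 - \left(\left(-4 - -5\right) + 65\right) \left(2 - 18\right) = 2 - \left(\left(-4 + 5\right) + 65\right) \left(-16\right) = 2 - \left(1 + 65\right) \left(-16\right) = 2 - 66 \left(-16\right) = 2 - -1056 = 2 + 1056 = 1058$)
$\left(135 + l\right) r = \left(135 - 69\right) 1058 = 66 \cdot 1058 = 69828$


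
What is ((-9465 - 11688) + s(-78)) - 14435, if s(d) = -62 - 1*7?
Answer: -35657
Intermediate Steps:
s(d) = -69 (s(d) = -62 - 7 = -69)
((-9465 - 11688) + s(-78)) - 14435 = ((-9465 - 11688) - 69) - 14435 = (-21153 - 69) - 14435 = -21222 - 14435 = -35657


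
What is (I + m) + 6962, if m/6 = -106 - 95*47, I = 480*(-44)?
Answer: -41584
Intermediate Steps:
I = -21120
m = -27426 (m = 6*(-106 - 95*47) = 6*(-106 - 4465) = 6*(-4571) = -27426)
(I + m) + 6962 = (-21120 - 27426) + 6962 = -48546 + 6962 = -41584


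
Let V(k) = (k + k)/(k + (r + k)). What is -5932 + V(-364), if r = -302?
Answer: -3054616/515 ≈ -5931.3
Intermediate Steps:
V(k) = 2*k/(-302 + 2*k) (V(k) = (k + k)/(k + (-302 + k)) = (2*k)/(-302 + 2*k) = 2*k/(-302 + 2*k))
-5932 + V(-364) = -5932 - 364/(-151 - 364) = -5932 - 364/(-515) = -5932 - 364*(-1/515) = -5932 + 364/515 = -3054616/515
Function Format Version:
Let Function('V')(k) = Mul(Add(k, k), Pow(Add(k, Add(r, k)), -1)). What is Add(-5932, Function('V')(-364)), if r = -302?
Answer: Rational(-3054616, 515) ≈ -5931.3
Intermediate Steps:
Function('V')(k) = Mul(2, k, Pow(Add(-302, Mul(2, k)), -1)) (Function('V')(k) = Mul(Add(k, k), Pow(Add(k, Add(-302, k)), -1)) = Mul(Mul(2, k), Pow(Add(-302, Mul(2, k)), -1)) = Mul(2, k, Pow(Add(-302, Mul(2, k)), -1)))
Add(-5932, Function('V')(-364)) = Add(-5932, Mul(-364, Pow(Add(-151, -364), -1))) = Add(-5932, Mul(-364, Pow(-515, -1))) = Add(-5932, Mul(-364, Rational(-1, 515))) = Add(-5932, Rational(364, 515)) = Rational(-3054616, 515)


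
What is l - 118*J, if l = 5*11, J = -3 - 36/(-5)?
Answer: -2203/5 ≈ -440.60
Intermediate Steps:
J = 21/5 (J = -3 - 36*(-1)/5 = -3 - 6*(-6/5) = -3 + 36/5 = 21/5 ≈ 4.2000)
l = 55
l - 118*J = 55 - 118*21/5 = 55 - 2478/5 = -2203/5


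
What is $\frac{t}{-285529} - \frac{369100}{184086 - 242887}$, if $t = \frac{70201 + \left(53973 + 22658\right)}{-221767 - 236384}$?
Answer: $\frac{16094657207302444}{2564025383960693} \approx 6.2771$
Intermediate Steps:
$t = - \frac{48944}{152717}$ ($t = \frac{70201 + 76631}{-458151} = 146832 \left(- \frac{1}{458151}\right) = - \frac{48944}{152717} \approx -0.32049$)
$\frac{t}{-285529} - \frac{369100}{184086 - 242887} = - \frac{48944}{152717 \left(-285529\right)} - \frac{369100}{184086 - 242887} = \left(- \frac{48944}{152717}\right) \left(- \frac{1}{285529}\right) - \frac{369100}{-58801} = \frac{48944}{43605132293} - - \frac{369100}{58801} = \frac{48944}{43605132293} + \frac{369100}{58801} = \frac{16094657207302444}{2564025383960693}$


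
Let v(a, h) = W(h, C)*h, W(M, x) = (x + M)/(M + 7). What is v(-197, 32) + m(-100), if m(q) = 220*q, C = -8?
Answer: -285744/13 ≈ -21980.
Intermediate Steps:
W(M, x) = (M + x)/(7 + M)
v(a, h) = h*(-8 + h)/(7 + h) (v(a, h) = ((h - 8)/(7 + h))*h = ((-8 + h)/(7 + h))*h = h*(-8 + h)/(7 + h))
v(-197, 32) + m(-100) = 32*(-8 + 32)/(7 + 32) + 220*(-100) = 32*24/39 - 22000 = 32*(1/39)*24 - 22000 = 256/13 - 22000 = -285744/13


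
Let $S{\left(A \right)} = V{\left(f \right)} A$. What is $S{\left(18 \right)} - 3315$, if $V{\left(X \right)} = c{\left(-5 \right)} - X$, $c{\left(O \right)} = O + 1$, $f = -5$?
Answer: $-3297$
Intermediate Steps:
$c{\left(O \right)} = 1 + O$
$V{\left(X \right)} = -4 - X$ ($V{\left(X \right)} = \left(1 - 5\right) - X = -4 - X$)
$S{\left(A \right)} = A$ ($S{\left(A \right)} = \left(-4 - -5\right) A = \left(-4 + 5\right) A = 1 A = A$)
$S{\left(18 \right)} - 3315 = 18 - 3315 = -3297$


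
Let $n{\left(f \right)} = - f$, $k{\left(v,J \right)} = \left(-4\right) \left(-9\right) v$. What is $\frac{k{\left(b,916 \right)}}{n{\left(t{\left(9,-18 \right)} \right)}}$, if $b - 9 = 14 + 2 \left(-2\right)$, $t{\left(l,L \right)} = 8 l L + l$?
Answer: $\frac{76}{143} \approx 0.53147$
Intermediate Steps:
$t{\left(l,L \right)} = l + 8 L l$ ($t{\left(l,L \right)} = 8 L l + l = l + 8 L l$)
$b = 19$ ($b = 9 + \left(14 + 2 \left(-2\right)\right) = 9 + \left(14 - 4\right) = 9 + 10 = 19$)
$k{\left(v,J \right)} = 36 v$
$\frac{k{\left(b,916 \right)}}{n{\left(t{\left(9,-18 \right)} \right)}} = \frac{36 \cdot 19}{\left(-1\right) 9 \left(1 + 8 \left(-18\right)\right)} = \frac{684}{\left(-1\right) 9 \left(1 - 144\right)} = \frac{684}{\left(-1\right) 9 \left(-143\right)} = \frac{684}{\left(-1\right) \left(-1287\right)} = \frac{684}{1287} = 684 \cdot \frac{1}{1287} = \frac{76}{143}$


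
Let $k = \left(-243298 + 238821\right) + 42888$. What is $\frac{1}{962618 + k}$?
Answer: $\frac{1}{1001029} \approx 9.9897 \cdot 10^{-7}$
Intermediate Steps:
$k = 38411$ ($k = -4477 + 42888 = 38411$)
$\frac{1}{962618 + k} = \frac{1}{962618 + 38411} = \frac{1}{1001029}$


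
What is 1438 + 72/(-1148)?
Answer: 412688/287 ≈ 1437.9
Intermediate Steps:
1438 + 72/(-1148) = 1438 + 72*(-1/1148) = 1438 - 18/287 = 412688/287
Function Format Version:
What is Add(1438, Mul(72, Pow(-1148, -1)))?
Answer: Rational(412688, 287) ≈ 1437.9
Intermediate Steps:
Add(1438, Mul(72, Pow(-1148, -1))) = Add(1438, Mul(72, Rational(-1, 1148))) = Add(1438, Rational(-18, 287)) = Rational(412688, 287)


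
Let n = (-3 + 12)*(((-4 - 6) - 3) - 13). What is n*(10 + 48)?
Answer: -13572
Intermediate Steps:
n = -234 (n = 9*((-10 - 3) - 13) = 9*(-13 - 13) = 9*(-26) = -234)
n*(10 + 48) = -234*(10 + 48) = -234*58 = -13572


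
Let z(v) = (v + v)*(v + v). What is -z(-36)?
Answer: -5184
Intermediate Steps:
z(v) = 4*v**2 (z(v) = (2*v)*(2*v) = 4*v**2)
-z(-36) = -4*(-36)**2 = -4*1296 = -1*5184 = -5184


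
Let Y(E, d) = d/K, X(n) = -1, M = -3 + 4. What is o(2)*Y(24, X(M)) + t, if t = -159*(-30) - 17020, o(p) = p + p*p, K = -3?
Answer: -12248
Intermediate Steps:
o(p) = p + p**2
M = 1
Y(E, d) = -d/3 (Y(E, d) = d/(-3) = d*(-1/3) = -d/3)
t = -12250 (t = 4770 - 17020 = -12250)
o(2)*Y(24, X(M)) + t = (2*(1 + 2))*(-1/3*(-1)) - 12250 = (2*3)*(1/3) - 12250 = 6*(1/3) - 12250 = 2 - 12250 = -12248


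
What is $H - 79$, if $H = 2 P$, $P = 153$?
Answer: $227$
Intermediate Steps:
$H = 306$ ($H = 2 \cdot 153 = 306$)
$H - 79 = 306 - 79 = 227$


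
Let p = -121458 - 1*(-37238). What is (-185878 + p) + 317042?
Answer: 46944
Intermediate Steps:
p = -84220 (p = -121458 + 37238 = -84220)
(-185878 + p) + 317042 = (-185878 - 84220) + 317042 = -270098 + 317042 = 46944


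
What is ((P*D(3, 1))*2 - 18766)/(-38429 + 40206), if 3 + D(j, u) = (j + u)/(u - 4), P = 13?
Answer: -56636/5331 ≈ -10.624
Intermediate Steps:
D(j, u) = -3 + (j + u)/(-4 + u) (D(j, u) = -3 + (j + u)/(u - 4) = -3 + (j + u)/(-4 + u))
((P*D(3, 1))*2 - 18766)/(-38429 + 40206) = ((13*((12 + 3 - 2*1)/(-4 + 1)))*2 - 18766)/(-38429 + 40206) = ((13*((12 + 3 - 2)/(-3)))*2 - 18766)/1777 = ((13*(-⅓*13))*2 - 18766)*(1/1777) = ((13*(-13/3))*2 - 18766)*(1/1777) = (-169/3*2 - 18766)*(1/1777) = (-338/3 - 18766)*(1/1777) = -56636/3*1/1777 = -56636/5331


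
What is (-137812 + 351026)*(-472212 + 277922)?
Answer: -41425348060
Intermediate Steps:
(-137812 + 351026)*(-472212 + 277922) = 213214*(-194290) = -41425348060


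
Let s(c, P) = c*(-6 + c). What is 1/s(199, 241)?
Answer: 1/38407 ≈ 2.6037e-5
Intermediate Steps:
1/s(199, 241) = 1/(199*(-6 + 199)) = 1/(199*193) = 1/38407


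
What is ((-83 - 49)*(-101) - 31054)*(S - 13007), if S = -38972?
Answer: 921171838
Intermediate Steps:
((-83 - 49)*(-101) - 31054)*(S - 13007) = ((-83 - 49)*(-101) - 31054)*(-38972 - 13007) = (-132*(-101) - 31054)*(-51979) = (13332 - 31054)*(-51979) = -17722*(-51979) = 921171838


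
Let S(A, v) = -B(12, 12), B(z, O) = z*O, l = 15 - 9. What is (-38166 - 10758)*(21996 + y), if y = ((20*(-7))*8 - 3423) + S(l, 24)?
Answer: -846825516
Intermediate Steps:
l = 6
B(z, O) = O*z
S(A, v) = -144 (S(A, v) = -12*12 = -1*144 = -144)
y = -4687 (y = ((20*(-7))*8 - 3423) - 144 = (-140*8 - 3423) - 144 = (-1120 - 3423) - 144 = -4543 - 144 = -4687)
(-38166 - 10758)*(21996 + y) = (-38166 - 10758)*(21996 - 4687) = -48924*17309 = -846825516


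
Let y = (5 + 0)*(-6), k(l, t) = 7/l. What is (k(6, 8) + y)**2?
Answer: 29929/36 ≈ 831.36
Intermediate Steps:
y = -30 (y = 5*(-6) = -30)
(k(6, 8) + y)**2 = (7/6 - 30)**2 = (-173/6)**2 = 29929/36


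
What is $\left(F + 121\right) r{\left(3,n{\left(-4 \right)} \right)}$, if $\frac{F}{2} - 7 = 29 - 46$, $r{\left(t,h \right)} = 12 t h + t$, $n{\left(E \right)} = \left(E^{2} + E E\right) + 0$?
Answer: $116655$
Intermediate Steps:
$n{\left(E \right)} = 2 E^{2}$ ($n{\left(E \right)} = \left(E^{2} + E^{2}\right) + 0 = 2 E^{2} + 0 = 2 E^{2}$)
$r{\left(t,h \right)} = t + 12 h t$ ($r{\left(t,h \right)} = 12 h t + t = t + 12 h t$)
$F = -20$ ($F = 14 + 2 \left(29 - 46\right) = 14 + 2 \left(-17\right) = 14 - 34 = -20$)
$\left(F + 121\right) r{\left(3,n{\left(-4 \right)} \right)} = \left(-20 + 121\right) 3 \left(1 + 12 \cdot 2 \left(-4\right)^{2}\right) = 101 \cdot 3 \left(1 + 12 \cdot 2 \cdot 16\right) = 101 \cdot 3 \left(1 + 12 \cdot 32\right) = 101 \cdot 3 \left(1 + 384\right) = 101 \cdot 3 \cdot 385 = 101 \cdot 1155 = 116655$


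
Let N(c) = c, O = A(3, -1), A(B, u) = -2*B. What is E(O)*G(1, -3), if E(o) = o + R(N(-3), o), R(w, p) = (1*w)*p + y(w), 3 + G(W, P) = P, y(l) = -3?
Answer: -54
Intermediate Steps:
O = -6 (O = -2*3 = -6)
G(W, P) = -3 + P
R(w, p) = -3 + p*w (R(w, p) = (1*w)*p - 3 = w*p - 3 = p*w - 3 = -3 + p*w)
E(o) = -3 - 2*o (E(o) = o + (-3 + o*(-3)) = o + (-3 - 3*o) = -3 - 2*o)
E(O)*G(1, -3) = (-3 - 2*(-6))*(-3 - 3) = (-3 + 12)*(-6) = 9*(-6) = -54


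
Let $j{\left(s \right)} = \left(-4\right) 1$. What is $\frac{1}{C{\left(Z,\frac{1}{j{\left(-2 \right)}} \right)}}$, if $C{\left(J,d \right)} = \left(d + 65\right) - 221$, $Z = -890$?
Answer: $- \frac{4}{625} \approx -0.0064$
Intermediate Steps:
$j{\left(s \right)} = -4$
$C{\left(J,d \right)} = -156 + d$ ($C{\left(J,d \right)} = \left(65 + d\right) - 221 = -156 + d$)
$\frac{1}{C{\left(Z,\frac{1}{j{\left(-2 \right)}} \right)}} = \frac{1}{-156 + \frac{1}{-4}} = \frac{1}{-156 - \frac{1}{4}} = \frac{1}{- \frac{625}{4}} = - \frac{4}{625}$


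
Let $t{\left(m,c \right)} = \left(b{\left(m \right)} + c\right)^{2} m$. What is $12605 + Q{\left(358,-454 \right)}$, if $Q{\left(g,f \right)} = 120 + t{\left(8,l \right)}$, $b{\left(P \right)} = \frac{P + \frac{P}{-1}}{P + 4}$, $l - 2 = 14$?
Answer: $14773$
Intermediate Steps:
$l = 16$ ($l = 2 + 14 = 16$)
$b{\left(P \right)} = 0$ ($b{\left(P \right)} = \frac{P + P \left(-1\right)}{4 + P} = \frac{P - P}{4 + P} = \frac{0}{4 + P} = 0$)
$t{\left(m,c \right)} = m c^{2}$ ($t{\left(m,c \right)} = \left(0 + c\right)^{2} m = c^{2} m = m c^{2}$)
$Q{\left(g,f \right)} = 2168$ ($Q{\left(g,f \right)} = 120 + 8 \cdot 16^{2} = 120 + 8 \cdot 256 = 120 + 2048 = 2168$)
$12605 + Q{\left(358,-454 \right)} = 12605 + 2168 = 14773$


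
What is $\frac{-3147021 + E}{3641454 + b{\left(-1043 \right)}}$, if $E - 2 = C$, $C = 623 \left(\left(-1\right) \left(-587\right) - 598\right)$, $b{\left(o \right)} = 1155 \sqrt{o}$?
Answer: $- \frac{1276075534432}{1473508735799} + \frac{1214240720 i \sqrt{1043}}{4420526207397} \approx -0.86601 + 0.008871 i$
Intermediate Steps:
$C = -6853$ ($C = 623 \left(587 - 598\right) = 623 \left(-11\right) = -6853$)
$E = -6851$ ($E = 2 - 6853 = -6851$)
$\frac{-3147021 + E}{3641454 + b{\left(-1043 \right)}} = \frac{-3147021 - 6851}{3641454 + 1155 \sqrt{-1043}} = - \frac{3153872}{3641454 + 1155 i \sqrt{1043}}$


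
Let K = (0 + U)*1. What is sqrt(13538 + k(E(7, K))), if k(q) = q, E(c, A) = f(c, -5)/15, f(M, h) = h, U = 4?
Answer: sqrt(121839)/3 ≈ 116.35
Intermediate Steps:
K = 4 (K = (0 + 4)*1 = 4*1 = 4)
E(c, A) = -1/3 (E(c, A) = -5/15 = -5*1/15 = -1/3)
sqrt(13538 + k(E(7, K))) = sqrt(13538 - 1/3) = sqrt(40613/3) = sqrt(121839)/3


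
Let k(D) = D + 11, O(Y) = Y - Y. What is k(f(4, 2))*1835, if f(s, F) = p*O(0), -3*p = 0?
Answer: 20185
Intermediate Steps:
p = 0 (p = -1/3*0 = 0)
O(Y) = 0
f(s, F) = 0 (f(s, F) = 0*0 = 0)
k(D) = 11 + D
k(f(4, 2))*1835 = (11 + 0)*1835 = 11*1835 = 20185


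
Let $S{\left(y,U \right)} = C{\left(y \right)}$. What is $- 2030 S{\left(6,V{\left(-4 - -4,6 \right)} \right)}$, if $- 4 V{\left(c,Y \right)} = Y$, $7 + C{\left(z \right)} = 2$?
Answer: $10150$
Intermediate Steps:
$C{\left(z \right)} = -5$ ($C{\left(z \right)} = -7 + 2 = -5$)
$V{\left(c,Y \right)} = - \frac{Y}{4}$
$S{\left(y,U \right)} = -5$
$- 2030 S{\left(6,V{\left(-4 - -4,6 \right)} \right)} = \left(-2030\right) \left(-5\right) = 10150$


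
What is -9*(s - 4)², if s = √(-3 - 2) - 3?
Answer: -396 + 126*I*√5 ≈ -396.0 + 281.74*I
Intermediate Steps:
s = -3 + I*√5 (s = √(-5) - 3 = I*√5 - 3 = -3 + I*√5 ≈ -3.0 + 2.2361*I)
-9*(s - 4)² = -9*((-3 + I*√5) - 4)² = -9*(-7 + I*√5)²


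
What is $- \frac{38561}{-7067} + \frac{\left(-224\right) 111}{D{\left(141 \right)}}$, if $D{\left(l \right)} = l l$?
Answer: $\frac{196972451}{46833009} \approx 4.2058$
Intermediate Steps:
$D{\left(l \right)} = l^{2}$
$- \frac{38561}{-7067} + \frac{\left(-224\right) 111}{D{\left(141 \right)}} = - \frac{38561}{-7067} + \frac{\left(-224\right) 111}{141^{2}} = \left(-38561\right) \left(- \frac{1}{7067}\right) - \frac{24864}{19881} = \frac{38561}{7067} - \frac{8288}{6627} = \frac{196972451}{46833009}$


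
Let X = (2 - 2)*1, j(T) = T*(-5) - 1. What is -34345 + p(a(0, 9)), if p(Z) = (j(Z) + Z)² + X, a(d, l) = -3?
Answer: -34224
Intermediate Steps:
j(T) = -1 - 5*T (j(T) = -5*T - 1 = -1 - 5*T)
X = 0 (X = 0*1 = 0)
p(Z) = (-1 - 4*Z)² (p(Z) = ((-1 - 5*Z) + Z)² + 0 = (-1 - 4*Z)² + 0 = (-1 - 4*Z)²)
-34345 + p(a(0, 9)) = -34345 + (1 + 4*(-3))² = -34345 + (1 - 12)² = -34345 + (-11)² = -34345 + 121 = -34224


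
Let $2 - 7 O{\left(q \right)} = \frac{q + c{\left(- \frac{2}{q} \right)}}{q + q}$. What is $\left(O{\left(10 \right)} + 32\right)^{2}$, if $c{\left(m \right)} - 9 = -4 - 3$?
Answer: $\frac{25921}{25} \approx 1036.8$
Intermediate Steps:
$c{\left(m \right)} = 2$ ($c{\left(m \right)} = 9 - 7 = 2$)
$O{\left(q \right)} = \frac{2}{7} - \frac{2 + q}{14 q}$ ($O{\left(q \right)} = \frac{2}{7} - \frac{\left(q + 2\right) \frac{1}{q + q}}{7} = \frac{2}{7} - \frac{\left(2 + q\right) \frac{1}{2 q}}{7} = \frac{2}{7} - \frac{\frac{1}{2} \frac{1}{q} \left(2 + q\right)}{7} = \frac{2}{7} - \frac{2 + q}{14 q}$)
$\left(O{\left(10 \right)} + 32\right)^{2} = \left(\frac{-2 + 3 \cdot 10}{14 \cdot 10} + 32\right)^{2} = \left(\frac{1}{14} \cdot \frac{1}{10} \left(-2 + 30\right) + 32\right)^{2} = \left(\frac{1}{14} \cdot \frac{1}{10} \cdot 28 + 32\right)^{2} = \left(\frac{1}{5} + 32\right)^{2} = \left(\frac{161}{5}\right)^{2} = \frac{25921}{25}$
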